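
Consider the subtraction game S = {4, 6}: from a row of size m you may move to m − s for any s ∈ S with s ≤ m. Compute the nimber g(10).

Build the Grundy sequence with g(k) = mex{g(k−s) : s ∈ {4, 6}, s ≤ k}:
k:     0  1  2  3  4  5  6  7  8  9 10
g(k):  0  0  0  0  1  1  1  1  2  2  0
So g(10) = 0.

0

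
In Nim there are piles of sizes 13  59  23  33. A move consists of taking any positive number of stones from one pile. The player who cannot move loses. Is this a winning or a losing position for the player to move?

Compute the nim-sum pairwise:
13 ⊕ 59 = 54
54 ⊕ 23 = 33
33 ⊕ 33 = 0
The nim-sum is 0, so this is a P-position: the player to move is in a losing position under optimal play.

Losing position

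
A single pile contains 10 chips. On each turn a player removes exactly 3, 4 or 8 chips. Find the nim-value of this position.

1

Build the Grundy sequence with g(k) = mex{g(k−s) : s ∈ {3, 4, 8}, s ≤ k}:
g(0) = mex{} = 0
g(1) = mex{} = 0
g(2) = mex{} = 0
g(3) = mex{0} = 1
g(4) = mex{0} = 1
g(5) = mex{0} = 1
g(6) = mex{0,1} = 2
g(7) = mex{1} = 0
g(8) = mex{0,1} = 2
g(9) = mex{0,1,2} = 3
g(10) = mex{0,2} = 1
So g(10) = 1.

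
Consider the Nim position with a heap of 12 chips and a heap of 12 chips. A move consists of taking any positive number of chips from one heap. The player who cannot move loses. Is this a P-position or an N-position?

Compute the nim-sum pairwise:
12 ⊕ 12 = 0
The nim-sum is 0, so this is a P-position: the player to move is in a losing position under optimal play.

P-position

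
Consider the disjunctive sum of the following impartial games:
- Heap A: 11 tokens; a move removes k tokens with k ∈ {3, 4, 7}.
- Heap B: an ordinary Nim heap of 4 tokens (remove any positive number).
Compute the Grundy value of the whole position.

For heap A, compute g(0), g(1), … with moves {3, 4, 7}:
g(0) = mex{} = 0
g(1) = mex{} = 0
g(2) = mex{} = 0
g(3) = mex{0} = 1
g(4) = mex{0} = 1
g(5) = mex{0} = 1
g(6) = mex{0,1} = 2
g(7) = mex{0,1} = 2
g(8) = mex{0,1} = 2
g(9) = mex{0,1,2} = 3
g(10) = mex{1,2} = 0
g(11) = mex{1,2} = 0
So g(11) = 0.
Heap B is a plain Nim heap of size 4, so its Grundy value is 4.
By the Sprague-Grundy theorem, the Grundy value of a sum of independent games is the XOR of the component values.
Combined value = 0 ⊕ 4 = 4.

4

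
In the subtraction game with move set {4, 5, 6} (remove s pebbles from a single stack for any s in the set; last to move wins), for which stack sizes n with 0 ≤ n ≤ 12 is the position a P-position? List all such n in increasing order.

0, 1, 2, 3, 10, 11, 12

Build the Grundy sequence with g(k) = mex{g(k−s) : s ∈ {4, 5, 6}, s ≤ k}:
k:     0  1  2  3  4  5  6  7  8  9 10 11 12
g(k):  0  0  0  0  1  1  1  1  2  2  0  0  0
The P-positions (g = 0) in 0..12 are 0, 1, 2, 3, 10, 11, 12.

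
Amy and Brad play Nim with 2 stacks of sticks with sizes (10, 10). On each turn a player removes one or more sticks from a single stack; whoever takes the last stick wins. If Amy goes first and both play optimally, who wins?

Brad wins

Compute the nim-sum pairwise:
10 XOR 10 = 0
The nim-sum is 0, so this is a P-position: the player to move is in a losing position under optimal play; Amy is about to move from it and so loses — Brad wins.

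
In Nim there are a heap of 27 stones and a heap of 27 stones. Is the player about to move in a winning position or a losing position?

In binary:
  11011  (27)
  11011  (27)
  -----
  00000  (0)
The nim-sum is 0, so this is a P-position: the player to move is in a losing position under optimal play.

Losing position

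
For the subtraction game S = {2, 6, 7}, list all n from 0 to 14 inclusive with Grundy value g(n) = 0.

Compute g(0), g(1), … for moves {2, 6, 7}:
g(0) = mex{} = 0
g(1) = mex{} = 0
g(2) = mex{0} = 1
g(3) = mex{0} = 1
g(4) = mex{1} = 0
g(5) = mex{1} = 0
g(6) = mex{0} = 1
g(7) = mex{0} = 1
g(8) = mex{0,1} = 2
g(9) = mex{1} = 0
g(10) = mex{0,1,2} = 3
g(11) = mex{0} = 1
g(12) = mex{0,1,3} = 2
g(13) = mex{1} = 0
g(14) = mex{1,2} = 0
The P-positions (g = 0) in 0..14 are 0, 1, 4, 5, 9, 13, 14.

0, 1, 4, 5, 9, 13, 14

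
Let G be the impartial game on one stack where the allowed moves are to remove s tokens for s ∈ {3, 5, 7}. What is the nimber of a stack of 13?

Build the Grundy sequence with g(k) = mex{g(k−s) : s ∈ {3, 5, 7}, s ≤ k}:
k:     0  1  2  3  4  5  6  7  8  9 10 11 12 13
g(k):  0  0  0  1  1  1  2  2  2  3  0  0  0  1
So g(13) = 1.

1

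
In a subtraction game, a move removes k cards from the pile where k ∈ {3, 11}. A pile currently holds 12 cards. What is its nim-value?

2

Build the Grundy sequence with g(k) = mex{g(k−s) : s ∈ {3, 11}, s ≤ k}:
k:     0  1  2  3  4  5  6  7  8  9 10 11 12
g(k):  0  0  0  1  1  1  0  0  0  1  1  1  2
So g(12) = 2.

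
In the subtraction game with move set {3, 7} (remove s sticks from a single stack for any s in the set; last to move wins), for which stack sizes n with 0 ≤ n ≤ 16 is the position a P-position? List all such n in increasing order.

0, 1, 2, 6, 10, 11, 12, 16

Compute g(0), g(1), … for moves {3, 7}:
k:     0  1  2  3  4  5  6  7  8  9 10 11 12 13 14 15 16
g(k):  0  0  0  1  1  1  0  2  2  1  0  0  0  1  1  1  0
The P-positions (g = 0) in 0..16 are 0, 1, 2, 6, 10, 11, 12, 16.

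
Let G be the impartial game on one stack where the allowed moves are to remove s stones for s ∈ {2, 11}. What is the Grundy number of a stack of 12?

2

Grundy values for subtraction set {2, 11}:
k:     0  1  2  3  4  5  6  7  8  9 10 11 12
g(k):  0  0  1  1  0  0  1  1  0  0  1  1  2
So g(12) = 2.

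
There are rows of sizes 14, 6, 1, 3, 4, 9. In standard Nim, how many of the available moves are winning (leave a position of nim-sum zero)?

Nim-sum: 14 ⊕ 6 ⊕ 1 ⊕ 3 ⊕ 4 ⊕ 9 = 7.
The overall nim-sum is X = 7. A row of size p has a winning move iff p XOR X < p (reduce it to p XOR X).
  14: 14 XOR 7 = 9 < 14 — winning move (to 9).
  6: 6 XOR 7 = 1 < 6 — winning move (to 1).
  1: 1 XOR 7 = 6 ≥ 1 — no move.
  3: 3 XOR 7 = 4 ≥ 3 — no move.
  4: 4 XOR 7 = 3 < 4 — winning move (to 3).
  9: 9 XOR 7 = 14 ≥ 9 — no move.
That gives 3 winning moves.

3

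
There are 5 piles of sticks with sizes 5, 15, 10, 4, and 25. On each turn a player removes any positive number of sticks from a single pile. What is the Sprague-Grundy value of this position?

Write each in binary and XOR column by column:
  00101  (5)
  01111  (15)
  01010  (10)
  00100  (4)
  11001  (25)
  -----
  11101  (29)

29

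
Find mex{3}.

0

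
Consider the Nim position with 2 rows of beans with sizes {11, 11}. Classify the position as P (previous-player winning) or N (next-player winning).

Nim-sum: 11 ^ 11 = 0.
The nim-sum is 0, so this is a P-position: the player to move is in a losing position under optimal play.

P-position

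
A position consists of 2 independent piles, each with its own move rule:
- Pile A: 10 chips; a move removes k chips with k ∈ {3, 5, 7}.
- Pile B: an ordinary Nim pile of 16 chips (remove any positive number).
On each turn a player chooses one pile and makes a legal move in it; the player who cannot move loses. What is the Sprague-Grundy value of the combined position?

For pile A, compute g(0), g(1), … with moves {3, 5, 7}:
g(0) = mex{} = 0
g(1) = mex{} = 0
g(2) = mex{} = 0
g(3) = mex{0} = 1
g(4) = mex{0} = 1
g(5) = mex{0} = 1
g(6) = mex{0,1} = 2
g(7) = mex{0,1} = 2
g(8) = mex{0,1} = 2
g(9) = mex{0,1,2} = 3
g(10) = mex{1,2} = 0
So g(10) = 0.
Pile B is a plain Nim pile of size 16, so its Grundy value is 16.
By the Sprague-Grundy theorem, the Grundy value of a sum of independent games is the XOR of the component values.
Combined value = 0 XOR 16 = 16.

16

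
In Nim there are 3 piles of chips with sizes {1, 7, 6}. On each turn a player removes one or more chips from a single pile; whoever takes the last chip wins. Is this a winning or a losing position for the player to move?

Losing position

Compute the nim-sum pairwise:
1 ^ 7 = 6
6 ^ 6 = 0
The nim-sum is 0, so this is a P-position: the player to move is in a losing position under optimal play.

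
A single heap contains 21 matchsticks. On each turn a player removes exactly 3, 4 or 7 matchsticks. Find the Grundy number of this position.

0

Build the Grundy sequence with g(k) = mex{g(k−s) : s ∈ {3, 4, 7}, s ≤ k}:
k:     0  1  2  3  4  5  6  7  8  9 10 11 12 13 14 15 16 17 18 19 20 21
g(k):  0  0  0  1  1  1  2  2  2  3  0  0  0  1  1  1  2  2  2  3  0  0
So g(21) = 0.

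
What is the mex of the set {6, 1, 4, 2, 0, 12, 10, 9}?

3

The values 0, 1, 2 are all present; 3 is the first non-negative integer missing from the set.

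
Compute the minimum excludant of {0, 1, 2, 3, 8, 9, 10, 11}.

4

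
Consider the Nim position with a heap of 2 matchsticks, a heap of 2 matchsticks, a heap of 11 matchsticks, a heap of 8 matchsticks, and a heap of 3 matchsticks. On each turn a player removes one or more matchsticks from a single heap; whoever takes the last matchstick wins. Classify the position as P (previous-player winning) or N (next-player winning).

Bitwise XOR of the heap sizes:
  0010  (2)
  0010  (2)
  1011  (11)
  1000  (8)
  0011  (3)
  ----
  0000  (0)
The nim-sum is 0, so this is a P-position: the player to move is in a losing position under optimal play.

P-position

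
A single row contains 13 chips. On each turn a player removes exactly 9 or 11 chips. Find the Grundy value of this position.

1

Compute g(0), g(1), … for moves {9, 11}:
g(0) = mex{} = 0
g(1) = mex{} = 0
g(2) = mex{} = 0
g(3) = mex{} = 0
g(4) = mex{} = 0
g(5) = mex{} = 0
g(6) = mex{} = 0
g(7) = mex{} = 0
g(8) = mex{} = 0
g(9) = mex{0} = 1
g(10) = mex{0} = 1
g(11) = mex{0} = 1
g(12) = mex{0} = 1
g(13) = mex{0} = 1
So g(13) = 1.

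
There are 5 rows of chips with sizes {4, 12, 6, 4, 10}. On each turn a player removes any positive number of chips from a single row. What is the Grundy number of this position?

Bitwise XOR of the heap sizes:
  0100  (4)
  1100  (12)
  0110  (6)
  0100  (4)
  1010  (10)
  ----
  0000  (0)

0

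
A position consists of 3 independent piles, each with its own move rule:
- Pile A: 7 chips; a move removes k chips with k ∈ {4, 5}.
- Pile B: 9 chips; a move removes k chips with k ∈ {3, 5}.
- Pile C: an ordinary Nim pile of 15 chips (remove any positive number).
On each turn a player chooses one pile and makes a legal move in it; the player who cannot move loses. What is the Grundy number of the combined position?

For pile A, compute g(0), g(1), … with moves {4, 5}:
g(0) = mex{} = 0
g(1) = mex{} = 0
g(2) = mex{} = 0
g(3) = mex{} = 0
g(4) = mex{0} = 1
g(5) = mex{0} = 1
g(6) = mex{0} = 1
g(7) = mex{0} = 1
So g(7) = 1.
Build the Grundy sequence for pile B with g(k) = mex{g(k−s) : s ∈ {3, 5}, s ≤ k}:
k:     0  1  2  3  4  5  6  7  8  9
g(k):  0  0  0  1  1  1  2  2  0  0
So g(9) = 0.
Pile C is a plain Nim pile of size 15, so its Grundy value is 15.
By the Sprague-Grundy theorem, the Grundy value of a sum of independent games is the XOR of the component values.
Combined value = 1 XOR 0 XOR 15 = 14.

14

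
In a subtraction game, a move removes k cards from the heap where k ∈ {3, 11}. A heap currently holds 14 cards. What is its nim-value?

Compute g(0), g(1), … for moves {3, 11}:
k:     0  1  2  3  4  5  6  7  8  9 10 11 12 13 14
g(k):  0  0  0  1  1  1  0  0  0  1  1  1  2  2  0
So g(14) = 0.

0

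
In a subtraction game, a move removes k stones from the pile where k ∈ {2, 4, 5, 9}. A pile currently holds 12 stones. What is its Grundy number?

2

Grundy values for subtraction set {2, 4, 5, 9}:
g(0) = mex{} = 0
g(1) = mex{} = 0
g(2) = mex{0} = 1
g(3) = mex{0} = 1
g(4) = mex{0,1} = 2
g(5) = mex{0,1} = 2
g(6) = mex{0,1,2} = 3
g(7) = mex{1,2} = 0
g(8) = mex{1,2,3} = 0
g(9) = mex{0,2} = 1
g(10) = mex{0,2,3} = 1
g(11) = mex{0,1,3} = 2
g(12) = mex{0,1} = 2
So g(12) = 2.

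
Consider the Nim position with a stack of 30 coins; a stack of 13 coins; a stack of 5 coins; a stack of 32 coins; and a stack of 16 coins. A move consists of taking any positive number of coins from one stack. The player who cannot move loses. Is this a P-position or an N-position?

N-position

Nim-sum: 30 XOR 13 XOR 5 XOR 32 XOR 16 = 38.
The nim-sum is 38 ≠ 0, so this is an N-position: the player to move can win.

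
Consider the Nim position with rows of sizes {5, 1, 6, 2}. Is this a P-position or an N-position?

P-position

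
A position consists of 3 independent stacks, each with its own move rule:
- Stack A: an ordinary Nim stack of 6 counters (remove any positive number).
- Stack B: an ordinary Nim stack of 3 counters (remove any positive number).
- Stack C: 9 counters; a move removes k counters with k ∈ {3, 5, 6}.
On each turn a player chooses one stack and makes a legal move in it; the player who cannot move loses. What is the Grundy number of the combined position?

Stack A is a plain Nim stack of size 6, so its Grundy value is 6.
Stack B is a plain Nim stack of size 3, so its Grundy value is 3.
For stack C, compute g(0), g(1), … with moves {3, 5, 6}:
k:     0  1  2  3  4  5  6  7  8  9
g(k):  0  0  0  1  1  1  2  2  2  0
So g(9) = 0.
By the Sprague-Grundy theorem, the Grundy value of a sum of independent games is the XOR of the component values.
Combined value = 6 XOR 3 XOR 0 = 5.

5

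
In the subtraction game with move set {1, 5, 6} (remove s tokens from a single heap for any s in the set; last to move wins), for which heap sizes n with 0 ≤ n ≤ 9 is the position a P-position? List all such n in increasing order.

0, 2, 4

Build the Grundy sequence with g(k) = mex{g(k−s) : s ∈ {1, 5, 6}, s ≤ k}:
k:     0  1  2  3  4  5  6  7  8  9
g(k):  0  1  0  1  0  1  2  3  2  3
The P-positions (g = 0) in 0..9 are 0, 2, 4.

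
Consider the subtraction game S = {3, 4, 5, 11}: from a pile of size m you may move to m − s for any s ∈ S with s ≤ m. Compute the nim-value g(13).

Grundy values for subtraction set {3, 4, 5, 11}:
k:     0  1  2  3  4  5  6  7  8  9 10 11 12 13
g(k):  0  0  0  1  1  1  2  2  0  0  0  1  1  1
So g(13) = 1.

1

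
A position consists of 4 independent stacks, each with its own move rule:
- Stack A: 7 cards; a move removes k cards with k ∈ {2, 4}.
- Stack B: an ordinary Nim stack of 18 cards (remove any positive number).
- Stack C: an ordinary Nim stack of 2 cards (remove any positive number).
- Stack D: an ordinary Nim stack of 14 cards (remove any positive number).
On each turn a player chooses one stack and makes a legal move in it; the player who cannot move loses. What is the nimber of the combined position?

30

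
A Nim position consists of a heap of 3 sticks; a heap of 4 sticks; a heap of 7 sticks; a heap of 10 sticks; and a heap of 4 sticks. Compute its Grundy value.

14

Compute the nim-sum pairwise:
3 XOR 4 = 7
7 XOR 7 = 0
0 XOR 10 = 10
10 XOR 4 = 14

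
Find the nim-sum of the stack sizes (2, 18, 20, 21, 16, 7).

Compute the nim-sum pairwise:
2 XOR 18 = 16
16 XOR 20 = 4
4 XOR 21 = 17
17 XOR 16 = 1
1 XOR 7 = 6

6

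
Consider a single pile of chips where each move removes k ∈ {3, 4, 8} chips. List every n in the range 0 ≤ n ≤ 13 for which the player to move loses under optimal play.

0, 1, 2, 7, 12, 13

Grundy values for subtraction set {3, 4, 8}:
g(0) = mex{} = 0
g(1) = mex{} = 0
g(2) = mex{} = 0
g(3) = mex{0} = 1
g(4) = mex{0} = 1
g(5) = mex{0} = 1
g(6) = mex{0,1} = 2
g(7) = mex{1} = 0
g(8) = mex{0,1} = 2
g(9) = mex{0,1,2} = 3
g(10) = mex{0,2} = 1
g(11) = mex{0,1,2} = 3
g(12) = mex{1,2,3} = 0
g(13) = mex{1,3} = 0
The P-positions (g = 0) in 0..13 are 0, 1, 2, 7, 12, 13.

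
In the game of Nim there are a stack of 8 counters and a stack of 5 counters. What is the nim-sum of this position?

Bitwise XOR of the heap sizes:
  1000  (8)
  0101  (5)
  ----
  1101  (13)

13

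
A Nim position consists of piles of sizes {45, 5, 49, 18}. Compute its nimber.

11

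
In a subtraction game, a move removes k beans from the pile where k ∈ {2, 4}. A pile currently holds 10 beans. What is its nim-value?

Grundy values for subtraction set {2, 4}:
g(0) = mex{} = 0
g(1) = mex{} = 0
g(2) = mex{0} = 1
g(3) = mex{0} = 1
g(4) = mex{0,1} = 2
g(5) = mex{0,1} = 2
g(6) = mex{1,2} = 0
g(7) = mex{1,2} = 0
g(8) = mex{0,2} = 1
g(9) = mex{0,2} = 1
g(10) = mex{0,1} = 2
So g(10) = 2.

2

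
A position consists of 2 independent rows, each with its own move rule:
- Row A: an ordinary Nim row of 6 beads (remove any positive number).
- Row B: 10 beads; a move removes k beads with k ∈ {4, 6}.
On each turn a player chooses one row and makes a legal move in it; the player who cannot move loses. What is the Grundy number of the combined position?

6

Row A is a plain Nim row of size 6, so its Grundy value is 6.
Build the Grundy sequence for row B with g(k) = mex{g(k−s) : s ∈ {4, 6}, s ≤ k}:
g(0) = mex{} = 0
g(1) = mex{} = 0
g(2) = mex{} = 0
g(3) = mex{} = 0
g(4) = mex{0} = 1
g(5) = mex{0} = 1
g(6) = mex{0} = 1
g(7) = mex{0} = 1
g(8) = mex{0,1} = 2
g(9) = mex{0,1} = 2
g(10) = mex{1} = 0
So g(10) = 0.
By the Sprague-Grundy theorem, the Grundy value of a sum of independent games is the XOR of the component values.
Combined value = 6 ⊕ 0 = 6.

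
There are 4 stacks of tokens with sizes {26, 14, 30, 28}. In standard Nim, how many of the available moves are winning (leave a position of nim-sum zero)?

3

Nim-sum: 26 XOR 14 XOR 30 XOR 28 = 22.
The overall nim-sum is X = 22. A stack of size p has a winning move iff p XOR X < p (reduce it to p XOR X).
  26: 26 XOR 22 = 12 < 26 — winning move (to 12).
  14: 14 XOR 22 = 24 ≥ 14 — no move.
  30: 30 XOR 22 = 8 < 30 — winning move (to 8).
  28: 28 XOR 22 = 10 < 28 — winning move (to 10).
That gives 3 winning moves.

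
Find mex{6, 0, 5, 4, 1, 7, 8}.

The values 0, 1 are all present; 2 is the first non-negative integer missing from the set.

2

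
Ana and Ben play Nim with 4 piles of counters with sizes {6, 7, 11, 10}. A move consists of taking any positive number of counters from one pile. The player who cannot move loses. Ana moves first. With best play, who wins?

Ben wins

Compute the nim-sum pairwise:
6 XOR 7 = 1
1 XOR 11 = 10
10 XOR 10 = 0
The nim-sum is 0, so this is a P-position: the player to move is in a losing position under optimal play; Ana is about to move from it and so loses — Ben wins.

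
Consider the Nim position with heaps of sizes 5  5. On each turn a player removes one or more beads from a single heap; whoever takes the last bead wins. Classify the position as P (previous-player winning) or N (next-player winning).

Nim-sum: 5 ⊕ 5 = 0.
The nim-sum is 0, so this is a P-position: the player to move is in a losing position under optimal play.

P-position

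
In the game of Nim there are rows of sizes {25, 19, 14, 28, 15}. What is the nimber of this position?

Nim-sum: 25 ^ 19 ^ 14 ^ 28 ^ 15 = 23.

23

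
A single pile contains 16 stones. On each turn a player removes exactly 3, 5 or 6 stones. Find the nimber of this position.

2

Build the Grundy sequence with g(k) = mex{g(k−s) : s ∈ {3, 5, 6}, s ≤ k}:
k:     0  1  2  3  4  5  6  7  8  9 10 11 12 13 14 15 16
g(k):  0  0  0  1  1  1  2  2  2  0  0  0  1  1  1  2  2
So g(16) = 2.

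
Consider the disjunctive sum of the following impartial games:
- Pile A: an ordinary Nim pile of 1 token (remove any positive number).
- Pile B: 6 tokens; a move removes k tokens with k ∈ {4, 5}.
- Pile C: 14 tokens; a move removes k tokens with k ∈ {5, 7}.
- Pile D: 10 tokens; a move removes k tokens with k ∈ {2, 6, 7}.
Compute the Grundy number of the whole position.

Pile A is a plain Nim pile of size 1, so its Grundy value is 1.
Grundy values for pile B (subtraction set {4, 5}):
k:     0  1  2  3  4  5  6
g(k):  0  0  0  0  1  1  1
So g(6) = 1.
Build the Grundy sequence for pile C with g(k) = mex{g(k−s) : s ∈ {5, 7}, s ≤ k}:
k:     0  1  2  3  4  5  6  7  8  9 10 11 12 13 14
g(k):  0  0  0  0  0  1  1  1  1  1  2  2  0  0  0
So g(14) = 0.
Grundy values for pile D (subtraction set {2, 6, 7}):
g(0) = mex{} = 0
g(1) = mex{} = 0
g(2) = mex{0} = 1
g(3) = mex{0} = 1
g(4) = mex{1} = 0
g(5) = mex{1} = 0
g(6) = mex{0} = 1
g(7) = mex{0} = 1
g(8) = mex{0,1} = 2
g(9) = mex{1} = 0
g(10) = mex{0,1,2} = 3
So g(10) = 3.
By the Sprague-Grundy theorem, the Grundy value of a sum of independent games is the XOR of the component values.
Combined value = 1 ⊕ 1 ⊕ 0 ⊕ 3 = 3.

3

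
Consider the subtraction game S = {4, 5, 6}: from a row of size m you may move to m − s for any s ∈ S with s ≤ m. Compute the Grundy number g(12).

0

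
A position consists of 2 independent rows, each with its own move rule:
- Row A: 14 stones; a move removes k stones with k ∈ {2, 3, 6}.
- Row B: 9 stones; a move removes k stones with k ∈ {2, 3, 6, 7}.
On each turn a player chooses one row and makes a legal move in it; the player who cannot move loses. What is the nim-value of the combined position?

0

For row A, compute g(0), g(1), … with moves {2, 3, 6}:
k:     0  1  2  3  4  5  6  7  8  9 10 11 12 13 14
g(k):  0  0  1  1  2  0  3  1  2  0  0  1  1  2  0
So g(14) = 0.
Grundy values for row B (subtraction set {2, 3, 6, 7}):
g(0) = mex{} = 0
g(1) = mex{} = 0
g(2) = mex{0} = 1
g(3) = mex{0} = 1
g(4) = mex{0,1} = 2
g(5) = mex{1} = 0
g(6) = mex{0,1,2} = 3
g(7) = mex{0,2} = 1
g(8) = mex{0,1,3} = 2
g(9) = mex{1,3} = 0
So g(9) = 0.
The value of a disjunctive sum is the nim-sum of the parts.
Combined value = 0 XOR 0 = 0.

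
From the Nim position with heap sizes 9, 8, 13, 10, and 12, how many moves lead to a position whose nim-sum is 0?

Nim-sum: 9 ^ 8 ^ 13 ^ 10 ^ 12 = 10.
The overall nim-sum is X = 10. A heap of size p has a winning move iff p XOR X < p (reduce it to p XOR X).
  9: 9 XOR 10 = 3 < 9 — winning move (to 3).
  8: 8 XOR 10 = 2 < 8 — winning move (to 2).
  13: 13 XOR 10 = 7 < 13 — winning move (to 7).
  10: 10 XOR 10 = 0 < 10 — winning move (to 0).
  12: 12 XOR 10 = 6 < 12 — winning move (to 6).
That gives 5 winning moves.

5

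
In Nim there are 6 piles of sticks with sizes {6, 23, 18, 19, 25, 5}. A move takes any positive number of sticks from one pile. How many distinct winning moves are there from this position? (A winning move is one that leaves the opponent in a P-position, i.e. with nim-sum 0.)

1

Nim-sum: 6 ^ 23 ^ 18 ^ 19 ^ 25 ^ 5 = 12.
The overall nim-sum is X = 12. A pile of size p has a winning move iff p XOR X < p (reduce it to p XOR X).
  6: 6 XOR 12 = 10 ≥ 6 — no move.
  23: 23 XOR 12 = 27 ≥ 23 — no move.
  18: 18 XOR 12 = 30 ≥ 18 — no move.
  19: 19 XOR 12 = 31 ≥ 19 — no move.
  25: 25 XOR 12 = 21 < 25 — winning move (to 21).
  5: 5 XOR 12 = 9 ≥ 5 — no move.
That gives 1 winning move.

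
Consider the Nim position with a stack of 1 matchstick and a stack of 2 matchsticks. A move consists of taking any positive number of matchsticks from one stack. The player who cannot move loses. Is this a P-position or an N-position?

N-position

Compute the nim-sum pairwise:
1 ⊕ 2 = 3
The nim-sum is 3 ≠ 0, so this is an N-position: the player to move can win.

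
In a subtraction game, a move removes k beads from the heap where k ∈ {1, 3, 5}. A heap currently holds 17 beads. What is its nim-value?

Build the Grundy sequence with g(k) = mex{g(k−s) : s ∈ {1, 3, 5}, s ≤ k}:
k:     0  1  2  3  4  5  6  7  8  9 10 11 12 13 14 15 16 17
g(k):  0  1  0  1  0  1  0  1  0  1  0  1  0  1  0  1  0  1
So g(17) = 1.

1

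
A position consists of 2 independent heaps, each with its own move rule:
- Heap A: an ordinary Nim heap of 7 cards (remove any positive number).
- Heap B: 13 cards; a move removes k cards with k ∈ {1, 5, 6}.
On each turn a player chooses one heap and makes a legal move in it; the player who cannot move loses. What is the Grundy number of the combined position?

Heap A is a plain Nim heap of size 7, so its Grundy value is 7.
Grundy values for heap B (subtraction set {1, 5, 6}):
k:     0  1  2  3  4  5  6  7  8  9 10 11 12 13
g(k):  0  1  0  1  0  1  2  3  2  3  2  0  1  0
So g(13) = 0.
The value of a disjunctive sum is the nim-sum of the parts.
Combined value = 7 XOR 0 = 7.

7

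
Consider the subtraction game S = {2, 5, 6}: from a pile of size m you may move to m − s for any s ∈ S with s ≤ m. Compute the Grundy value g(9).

Compute g(0), g(1), … for moves {2, 5, 6}:
k:     0  1  2  3  4  5  6  7  8  9
g(k):  0  0  1  1  0  2  1  3  0  2
So g(9) = 2.

2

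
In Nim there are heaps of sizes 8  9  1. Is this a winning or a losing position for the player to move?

Losing position

Nim-sum: 8 XOR 9 XOR 1 = 0.
The nim-sum is 0, so this is a P-position: the player to move is in a losing position under optimal play.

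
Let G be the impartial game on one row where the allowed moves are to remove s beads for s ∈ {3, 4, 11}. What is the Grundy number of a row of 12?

Build the Grundy sequence with g(k) = mex{g(k−s) : s ∈ {3, 4, 11}, s ≤ k}:
g(0) = mex{} = 0
g(1) = mex{} = 0
g(2) = mex{} = 0
g(3) = mex{0} = 1
g(4) = mex{0} = 1
g(5) = mex{0} = 1
g(6) = mex{0,1} = 2
g(7) = mex{1} = 0
g(8) = mex{1} = 0
g(9) = mex{1,2} = 0
g(10) = mex{0,2} = 1
g(11) = mex{0} = 1
g(12) = mex{0} = 1
So g(12) = 1.

1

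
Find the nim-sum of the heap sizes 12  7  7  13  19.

18

Nim-sum: 12 ^ 7 ^ 7 ^ 13 ^ 19 = 18.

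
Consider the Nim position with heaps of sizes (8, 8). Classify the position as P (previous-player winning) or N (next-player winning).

Compute the nim-sum pairwise:
8 ^ 8 = 0
The nim-sum is 0, so this is a P-position: the player to move is in a losing position under optimal play.

P-position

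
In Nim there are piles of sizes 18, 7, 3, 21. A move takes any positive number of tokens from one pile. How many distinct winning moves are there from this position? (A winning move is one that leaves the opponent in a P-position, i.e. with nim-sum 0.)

3

Compute the nim-sum pairwise:
18 ^ 7 = 21
21 ^ 3 = 22
22 ^ 21 = 3
The overall nim-sum is X = 3. A pile of size p has a winning move iff p XOR X < p (reduce it to p XOR X).
  18: 18 XOR 3 = 17 < 18 — winning move (to 17).
  7: 7 XOR 3 = 4 < 7 — winning move (to 4).
  3: 3 XOR 3 = 0 < 3 — winning move (to 0).
  21: 21 XOR 3 = 22 ≥ 21 — no move.
That gives 3 winning moves.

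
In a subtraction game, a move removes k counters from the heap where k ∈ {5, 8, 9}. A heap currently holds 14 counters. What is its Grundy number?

Build the Grundy sequence with g(k) = mex{g(k−s) : s ∈ {5, 8, 9}, s ≤ k}:
g(0) = mex{} = 0
g(1) = mex{} = 0
g(2) = mex{} = 0
g(3) = mex{} = 0
g(4) = mex{} = 0
g(5) = mex{0} = 1
g(6) = mex{0} = 1
g(7) = mex{0} = 1
g(8) = mex{0} = 1
g(9) = mex{0} = 1
g(10) = mex{0,1} = 2
g(11) = mex{0,1} = 2
g(12) = mex{0,1} = 2
g(13) = mex{0,1} = 2
g(14) = mex{1} = 0
So g(14) = 0.

0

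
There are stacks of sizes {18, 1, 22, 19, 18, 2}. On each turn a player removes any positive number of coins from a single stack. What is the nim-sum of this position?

6

Nim-sum: 18 ^ 1 ^ 22 ^ 19 ^ 18 ^ 2 = 6.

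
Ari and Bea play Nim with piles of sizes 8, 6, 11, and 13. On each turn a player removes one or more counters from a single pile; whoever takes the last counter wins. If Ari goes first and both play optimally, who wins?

Ari wins

Compute the nim-sum pairwise:
8 ^ 6 = 14
14 ^ 11 = 5
5 ^ 13 = 8
The nim-sum is 8 ≠ 0, so this is an N-position: the player to move can win; Ari has a winning move.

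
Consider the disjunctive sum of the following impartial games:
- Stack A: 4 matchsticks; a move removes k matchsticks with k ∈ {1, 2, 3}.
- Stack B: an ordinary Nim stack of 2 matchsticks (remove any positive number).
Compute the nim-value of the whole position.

Grundy values for stack A (subtraction set {1, 2, 3}):
g(0) = mex{} = 0
g(1) = mex{0} = 1
g(2) = mex{0,1} = 2
g(3) = mex{0,1,2} = 3
g(4) = mex{1,2,3} = 0
So g(4) = 0.
Stack B is a plain Nim stack of size 2, so its Grundy value is 2.
The value of a disjunctive sum is the nim-sum of the parts.
Combined value = 0 XOR 2 = 2.

2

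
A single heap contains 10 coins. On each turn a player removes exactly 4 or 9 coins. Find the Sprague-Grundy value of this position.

2

Grundy values for subtraction set {4, 9}:
g(0) = mex{} = 0
g(1) = mex{} = 0
g(2) = mex{} = 0
g(3) = mex{} = 0
g(4) = mex{0} = 1
g(5) = mex{0} = 1
g(6) = mex{0} = 1
g(7) = mex{0} = 1
g(8) = mex{1} = 0
g(9) = mex{0,1} = 2
g(10) = mex{0,1} = 2
So g(10) = 2.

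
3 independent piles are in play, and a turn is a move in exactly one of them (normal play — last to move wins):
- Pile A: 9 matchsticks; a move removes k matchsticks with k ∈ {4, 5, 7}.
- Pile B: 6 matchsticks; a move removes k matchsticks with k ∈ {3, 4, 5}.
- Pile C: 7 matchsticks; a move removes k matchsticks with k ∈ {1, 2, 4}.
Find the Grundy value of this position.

For pile A, compute g(0), g(1), … with moves {4, 5, 7}:
g(0) = mex{} = 0
g(1) = mex{} = 0
g(2) = mex{} = 0
g(3) = mex{} = 0
g(4) = mex{0} = 1
g(5) = mex{0} = 1
g(6) = mex{0} = 1
g(7) = mex{0} = 1
g(8) = mex{0,1} = 2
g(9) = mex{0,1} = 2
So g(9) = 2.
For pile B, compute g(0), g(1), … with moves {3, 4, 5}:
g(0) = mex{} = 0
g(1) = mex{} = 0
g(2) = mex{} = 0
g(3) = mex{0} = 1
g(4) = mex{0} = 1
g(5) = mex{0} = 1
g(6) = mex{0,1} = 2
So g(6) = 2.
Build the Grundy sequence for pile C with g(k) = mex{g(k−s) : s ∈ {1, 2, 4}, s ≤ k}:
k:     0  1  2  3  4  5  6  7
g(k):  0  1  2  0  1  2  0  1
So g(7) = 1.
By the Sprague-Grundy theorem, the Grundy value of a sum of independent games is the XOR of the component values.
Combined value = 2 XOR 2 XOR 1 = 1.

1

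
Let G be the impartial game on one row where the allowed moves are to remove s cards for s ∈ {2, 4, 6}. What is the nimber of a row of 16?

Compute g(0), g(1), … for moves {2, 4, 6}:
k:     0  1  2  3  4  5  6  7  8  9 10 11 12 13 14 15 16
g(k):  0  0  1  1  2  2  3  3  0  0  1  1  2  2  3  3  0
So g(16) = 0.

0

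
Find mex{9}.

0 is not in the set, so the mex is 0.

0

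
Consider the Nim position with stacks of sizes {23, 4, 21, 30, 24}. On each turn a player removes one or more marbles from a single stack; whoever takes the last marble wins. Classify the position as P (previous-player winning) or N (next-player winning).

In binary:
  10111  (23)
  00100  (4)
  10101  (21)
  11110  (30)
  11000  (24)
  -----
  00000  (0)
The nim-sum is 0, so this is a P-position: the player to move is in a losing position under optimal play.

P-position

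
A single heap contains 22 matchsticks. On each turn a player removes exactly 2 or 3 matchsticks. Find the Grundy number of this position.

1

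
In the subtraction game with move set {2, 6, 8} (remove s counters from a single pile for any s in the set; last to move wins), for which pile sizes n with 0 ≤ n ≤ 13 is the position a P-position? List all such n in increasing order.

0, 1, 4, 5

Compute g(0), g(1), … for moves {2, 6, 8}:
g(0) = mex{} = 0
g(1) = mex{} = 0
g(2) = mex{0} = 1
g(3) = mex{0} = 1
g(4) = mex{1} = 0
g(5) = mex{1} = 0
g(6) = mex{0} = 1
g(7) = mex{0} = 1
g(8) = mex{0,1} = 2
g(9) = mex{0,1} = 2
g(10) = mex{0,1,2} = 3
g(11) = mex{0,1,2} = 3
g(12) = mex{0,1,3} = 2
g(13) = mex{0,1,3} = 2
The P-positions (g = 0) in 0..13 are 0, 1, 4, 5.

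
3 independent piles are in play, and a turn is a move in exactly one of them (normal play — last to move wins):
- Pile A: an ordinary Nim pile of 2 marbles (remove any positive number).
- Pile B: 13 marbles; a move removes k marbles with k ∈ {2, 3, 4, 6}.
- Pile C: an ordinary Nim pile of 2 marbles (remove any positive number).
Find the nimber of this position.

Pile A is a plain Nim pile of size 2, so its Grundy value is 2.
Grundy values for pile B (subtraction set {2, 3, 4, 6}):
g(0) = mex{} = 0
g(1) = mex{} = 0
g(2) = mex{0} = 1
g(3) = mex{0} = 1
g(4) = mex{0,1} = 2
g(5) = mex{0,1} = 2
g(6) = mex{0,1,2} = 3
g(7) = mex{0,1,2} = 3
g(8) = mex{1,2,3} = 0
g(9) = mex{1,2,3} = 0
g(10) = mex{0,2,3} = 1
g(11) = mex{0,2,3} = 1
g(12) = mex{0,1,3} = 2
g(13) = mex{0,1,3} = 2
So g(13) = 2.
Pile C is a plain Nim pile of size 2, so its Grundy value is 2.
The value of a disjunctive sum is the nim-sum of the parts.
Combined value = 2 XOR 2 XOR 2 = 2.

2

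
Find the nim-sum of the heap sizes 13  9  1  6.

3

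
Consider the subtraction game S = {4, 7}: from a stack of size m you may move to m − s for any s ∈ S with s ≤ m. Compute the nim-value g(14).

0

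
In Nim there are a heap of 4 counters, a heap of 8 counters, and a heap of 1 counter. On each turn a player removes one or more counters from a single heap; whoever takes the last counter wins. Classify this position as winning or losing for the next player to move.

Winning position

Nim-sum: 4 ^ 8 ^ 1 = 13.
The nim-sum is 13 ≠ 0, so this is an N-position: the player to move can win.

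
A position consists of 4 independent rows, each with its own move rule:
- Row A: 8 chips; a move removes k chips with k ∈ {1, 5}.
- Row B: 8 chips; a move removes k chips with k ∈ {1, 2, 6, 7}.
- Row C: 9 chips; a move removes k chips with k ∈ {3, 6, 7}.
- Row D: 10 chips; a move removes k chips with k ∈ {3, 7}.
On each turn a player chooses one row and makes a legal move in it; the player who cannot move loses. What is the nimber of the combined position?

For row A, compute g(0), g(1), … with moves {1, 5}:
k:     0  1  2  3  4  5  6  7  8
g(k):  0  1  0  1  0  1  0  1  0
So g(8) = 0.
Grundy values for row B (subtraction set {1, 2, 6, 7}):
k:     0  1  2  3  4  5  6  7  8
g(k):  0  1  2  0  1  2  3  4  0
So g(8) = 0.
For row C, compute g(0), g(1), … with moves {3, 6, 7}:
k:     0  1  2  3  4  5  6  7  8  9
g(k):  0  0  0  1  1  1  2  2  2  3
So g(9) = 3.
Grundy values for row D (subtraction set {3, 7}):
g(0) = mex{} = 0
g(1) = mex{} = 0
g(2) = mex{} = 0
g(3) = mex{0} = 1
g(4) = mex{0} = 1
g(5) = mex{0} = 1
g(6) = mex{1} = 0
g(7) = mex{0,1} = 2
g(8) = mex{0,1} = 2
g(9) = mex{0} = 1
g(10) = mex{1,2} = 0
So g(10) = 0.
The value of a disjunctive sum is the nim-sum of the parts.
Combined value = 0 ⊕ 0 ⊕ 3 ⊕ 0 = 3.

3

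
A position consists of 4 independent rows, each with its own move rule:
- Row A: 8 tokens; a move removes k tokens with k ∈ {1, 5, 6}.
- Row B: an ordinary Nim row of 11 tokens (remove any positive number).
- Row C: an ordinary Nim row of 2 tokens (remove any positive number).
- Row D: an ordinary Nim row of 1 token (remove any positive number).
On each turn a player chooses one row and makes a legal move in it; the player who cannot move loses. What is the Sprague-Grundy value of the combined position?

Grundy values for row A (subtraction set {1, 5, 6}):
g(0) = mex{} = 0
g(1) = mex{0} = 1
g(2) = mex{1} = 0
g(3) = mex{0} = 1
g(4) = mex{1} = 0
g(5) = mex{0} = 1
g(6) = mex{0,1} = 2
g(7) = mex{0,1,2} = 3
g(8) = mex{0,1,3} = 2
So g(8) = 2.
Row B is a plain Nim row of size 11, so its Grundy value is 11.
Row C is a plain Nim row of size 2, so its Grundy value is 2.
Row D is a plain Nim row of size 1, so its Grundy value is 1.
The value of a disjunctive sum is the nim-sum of the parts.
Combined value = 2 XOR 11 XOR 2 XOR 1 = 10.

10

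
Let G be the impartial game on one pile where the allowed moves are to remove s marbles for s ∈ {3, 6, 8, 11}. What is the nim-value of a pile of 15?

Build the Grundy sequence with g(k) = mex{g(k−s) : s ∈ {3, 6, 8, 11}, s ≤ k}:
k:     0  1  2  3  4  5  6  7  8  9 10 11 12 13 14 15
g(k):  0  0  0  1  1  1  2  2  2  3  3  3  4  4  0  0
So g(15) = 0.

0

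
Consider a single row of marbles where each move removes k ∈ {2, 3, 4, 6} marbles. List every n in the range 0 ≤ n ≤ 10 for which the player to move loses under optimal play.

0, 1, 8, 9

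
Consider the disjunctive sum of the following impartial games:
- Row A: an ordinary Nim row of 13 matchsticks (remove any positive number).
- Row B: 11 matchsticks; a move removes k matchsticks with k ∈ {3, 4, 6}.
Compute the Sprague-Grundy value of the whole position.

13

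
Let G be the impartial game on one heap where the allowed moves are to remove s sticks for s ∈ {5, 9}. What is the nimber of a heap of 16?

0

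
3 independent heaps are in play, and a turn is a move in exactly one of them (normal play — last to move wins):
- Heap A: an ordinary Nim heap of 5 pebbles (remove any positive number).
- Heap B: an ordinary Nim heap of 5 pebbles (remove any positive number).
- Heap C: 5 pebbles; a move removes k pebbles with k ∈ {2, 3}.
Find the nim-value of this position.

0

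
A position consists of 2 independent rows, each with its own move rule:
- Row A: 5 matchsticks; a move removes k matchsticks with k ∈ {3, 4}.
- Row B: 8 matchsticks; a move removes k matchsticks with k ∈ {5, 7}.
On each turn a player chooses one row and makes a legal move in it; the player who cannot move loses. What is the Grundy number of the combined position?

0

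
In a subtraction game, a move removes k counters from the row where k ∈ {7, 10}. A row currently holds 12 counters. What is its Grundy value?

1

Compute g(0), g(1), … for moves {7, 10}:
g(0) = mex{} = 0
g(1) = mex{} = 0
g(2) = mex{} = 0
g(3) = mex{} = 0
g(4) = mex{} = 0
g(5) = mex{} = 0
g(6) = mex{} = 0
g(7) = mex{0} = 1
g(8) = mex{0} = 1
g(9) = mex{0} = 1
g(10) = mex{0} = 1
g(11) = mex{0} = 1
g(12) = mex{0} = 1
So g(12) = 1.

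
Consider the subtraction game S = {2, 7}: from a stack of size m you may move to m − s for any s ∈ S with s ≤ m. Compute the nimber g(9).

0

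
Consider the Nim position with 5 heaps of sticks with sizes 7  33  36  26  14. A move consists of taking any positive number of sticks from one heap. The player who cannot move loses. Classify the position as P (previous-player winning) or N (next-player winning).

N-position

Write each in binary and XOR column by column:
  000111  (7)
  100001  (33)
  100100  (36)
  011010  (26)
  001110  (14)
  ------
  010110  (22)
The nim-sum is 22 ≠ 0, so this is an N-position: the player to move can win.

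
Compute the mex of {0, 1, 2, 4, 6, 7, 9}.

The values 0, 1, 2 are all present; 3 is the first non-negative integer missing from the set.

3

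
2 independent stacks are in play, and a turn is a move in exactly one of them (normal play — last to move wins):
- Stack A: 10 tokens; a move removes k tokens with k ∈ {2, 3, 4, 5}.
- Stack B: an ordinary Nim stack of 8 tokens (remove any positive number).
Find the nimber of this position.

9

Build the Grundy sequence for stack A with g(k) = mex{g(k−s) : s ∈ {2, 3, 4, 5}, s ≤ k}:
g(0) = mex{} = 0
g(1) = mex{} = 0
g(2) = mex{0} = 1
g(3) = mex{0} = 1
g(4) = mex{0,1} = 2
g(5) = mex{0,1} = 2
g(6) = mex{0,1,2} = 3
g(7) = mex{1,2} = 0
g(8) = mex{1,2,3} = 0
g(9) = mex{0,2,3} = 1
g(10) = mex{0,2,3} = 1
So g(10) = 1.
Stack B is a plain Nim stack of size 8, so its Grundy value is 8.
By the Sprague-Grundy theorem, the Grundy value of a sum of independent games is the XOR of the component values.
Combined value = 1 XOR 8 = 9.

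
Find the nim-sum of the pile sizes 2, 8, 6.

12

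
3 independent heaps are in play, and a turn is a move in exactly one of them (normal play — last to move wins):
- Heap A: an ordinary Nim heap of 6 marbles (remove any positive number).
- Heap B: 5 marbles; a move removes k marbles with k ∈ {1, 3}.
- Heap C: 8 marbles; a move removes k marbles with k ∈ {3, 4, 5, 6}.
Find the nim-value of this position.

5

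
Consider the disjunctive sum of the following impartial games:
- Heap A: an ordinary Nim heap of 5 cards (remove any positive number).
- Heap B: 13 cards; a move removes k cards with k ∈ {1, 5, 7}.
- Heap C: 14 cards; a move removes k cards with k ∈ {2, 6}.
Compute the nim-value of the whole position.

5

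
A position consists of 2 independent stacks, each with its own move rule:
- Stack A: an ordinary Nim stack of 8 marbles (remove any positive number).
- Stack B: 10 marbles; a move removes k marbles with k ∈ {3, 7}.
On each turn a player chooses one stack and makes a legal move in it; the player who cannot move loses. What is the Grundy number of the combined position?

Stack A is a plain Nim stack of size 8, so its Grundy value is 8.
Grundy values for stack B (subtraction set {3, 7}):
g(0) = mex{} = 0
g(1) = mex{} = 0
g(2) = mex{} = 0
g(3) = mex{0} = 1
g(4) = mex{0} = 1
g(5) = mex{0} = 1
g(6) = mex{1} = 0
g(7) = mex{0,1} = 2
g(8) = mex{0,1} = 2
g(9) = mex{0} = 1
g(10) = mex{1,2} = 0
So g(10) = 0.
The value of a disjunctive sum is the nim-sum of the parts.
Combined value = 8 XOR 0 = 8.

8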